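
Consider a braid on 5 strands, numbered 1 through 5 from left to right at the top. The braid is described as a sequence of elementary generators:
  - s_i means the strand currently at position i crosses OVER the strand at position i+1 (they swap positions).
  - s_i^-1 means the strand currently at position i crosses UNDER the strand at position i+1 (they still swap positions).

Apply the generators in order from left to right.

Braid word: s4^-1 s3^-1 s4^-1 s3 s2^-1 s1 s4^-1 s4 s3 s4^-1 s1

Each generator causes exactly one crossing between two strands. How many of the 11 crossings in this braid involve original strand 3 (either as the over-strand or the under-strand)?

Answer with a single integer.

Answer: 5

Derivation:
Gen 1: crossing 4x5. Involves strand 3? no. Count so far: 0
Gen 2: crossing 3x5. Involves strand 3? yes. Count so far: 1
Gen 3: crossing 3x4. Involves strand 3? yes. Count so far: 2
Gen 4: crossing 5x4. Involves strand 3? no. Count so far: 2
Gen 5: crossing 2x4. Involves strand 3? no. Count so far: 2
Gen 6: crossing 1x4. Involves strand 3? no. Count so far: 2
Gen 7: crossing 5x3. Involves strand 3? yes. Count so far: 3
Gen 8: crossing 3x5. Involves strand 3? yes. Count so far: 4
Gen 9: crossing 2x5. Involves strand 3? no. Count so far: 4
Gen 10: crossing 2x3. Involves strand 3? yes. Count so far: 5
Gen 11: crossing 4x1. Involves strand 3? no. Count so far: 5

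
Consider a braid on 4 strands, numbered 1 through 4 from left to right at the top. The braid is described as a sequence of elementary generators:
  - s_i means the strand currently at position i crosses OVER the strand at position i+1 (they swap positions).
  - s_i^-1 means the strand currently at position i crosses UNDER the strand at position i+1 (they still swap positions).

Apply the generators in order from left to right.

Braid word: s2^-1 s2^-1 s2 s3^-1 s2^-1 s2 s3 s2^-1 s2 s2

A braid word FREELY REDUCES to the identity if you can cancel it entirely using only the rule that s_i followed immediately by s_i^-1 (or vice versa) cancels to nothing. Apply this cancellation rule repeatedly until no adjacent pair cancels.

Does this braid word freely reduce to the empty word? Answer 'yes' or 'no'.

Gen 1 (s2^-1): push. Stack: [s2^-1]
Gen 2 (s2^-1): push. Stack: [s2^-1 s2^-1]
Gen 3 (s2): cancels prior s2^-1. Stack: [s2^-1]
Gen 4 (s3^-1): push. Stack: [s2^-1 s3^-1]
Gen 5 (s2^-1): push. Stack: [s2^-1 s3^-1 s2^-1]
Gen 6 (s2): cancels prior s2^-1. Stack: [s2^-1 s3^-1]
Gen 7 (s3): cancels prior s3^-1. Stack: [s2^-1]
Gen 8 (s2^-1): push. Stack: [s2^-1 s2^-1]
Gen 9 (s2): cancels prior s2^-1. Stack: [s2^-1]
Gen 10 (s2): cancels prior s2^-1. Stack: []
Reduced word: (empty)

Answer: yes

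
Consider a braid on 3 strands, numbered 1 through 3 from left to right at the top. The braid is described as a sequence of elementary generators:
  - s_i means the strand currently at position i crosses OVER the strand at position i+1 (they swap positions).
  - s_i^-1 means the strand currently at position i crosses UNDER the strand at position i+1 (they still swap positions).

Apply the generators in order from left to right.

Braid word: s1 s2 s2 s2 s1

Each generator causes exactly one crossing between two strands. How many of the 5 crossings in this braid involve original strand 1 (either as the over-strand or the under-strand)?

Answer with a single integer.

Gen 1: crossing 1x2. Involves strand 1? yes. Count so far: 1
Gen 2: crossing 1x3. Involves strand 1? yes. Count so far: 2
Gen 3: crossing 3x1. Involves strand 1? yes. Count so far: 3
Gen 4: crossing 1x3. Involves strand 1? yes. Count so far: 4
Gen 5: crossing 2x3. Involves strand 1? no. Count so far: 4

Answer: 4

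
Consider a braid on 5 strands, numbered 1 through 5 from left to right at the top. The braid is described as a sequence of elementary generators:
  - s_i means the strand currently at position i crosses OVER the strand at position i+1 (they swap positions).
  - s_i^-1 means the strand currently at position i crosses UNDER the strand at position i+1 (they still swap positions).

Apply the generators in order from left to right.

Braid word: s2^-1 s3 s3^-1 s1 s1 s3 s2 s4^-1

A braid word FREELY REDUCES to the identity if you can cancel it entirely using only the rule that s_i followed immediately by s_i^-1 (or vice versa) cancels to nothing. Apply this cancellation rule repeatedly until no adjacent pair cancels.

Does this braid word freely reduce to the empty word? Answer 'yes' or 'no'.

Gen 1 (s2^-1): push. Stack: [s2^-1]
Gen 2 (s3): push. Stack: [s2^-1 s3]
Gen 3 (s3^-1): cancels prior s3. Stack: [s2^-1]
Gen 4 (s1): push. Stack: [s2^-1 s1]
Gen 5 (s1): push. Stack: [s2^-1 s1 s1]
Gen 6 (s3): push. Stack: [s2^-1 s1 s1 s3]
Gen 7 (s2): push. Stack: [s2^-1 s1 s1 s3 s2]
Gen 8 (s4^-1): push. Stack: [s2^-1 s1 s1 s3 s2 s4^-1]
Reduced word: s2^-1 s1 s1 s3 s2 s4^-1

Answer: no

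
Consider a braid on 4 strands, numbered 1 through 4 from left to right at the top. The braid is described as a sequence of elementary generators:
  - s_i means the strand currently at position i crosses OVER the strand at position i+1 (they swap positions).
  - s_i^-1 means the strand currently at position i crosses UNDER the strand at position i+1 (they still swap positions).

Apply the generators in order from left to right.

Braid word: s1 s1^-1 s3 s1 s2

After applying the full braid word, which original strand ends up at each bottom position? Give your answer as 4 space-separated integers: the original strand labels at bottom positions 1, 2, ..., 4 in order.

Answer: 2 4 1 3

Derivation:
Gen 1 (s1): strand 1 crosses over strand 2. Perm now: [2 1 3 4]
Gen 2 (s1^-1): strand 2 crosses under strand 1. Perm now: [1 2 3 4]
Gen 3 (s3): strand 3 crosses over strand 4. Perm now: [1 2 4 3]
Gen 4 (s1): strand 1 crosses over strand 2. Perm now: [2 1 4 3]
Gen 5 (s2): strand 1 crosses over strand 4. Perm now: [2 4 1 3]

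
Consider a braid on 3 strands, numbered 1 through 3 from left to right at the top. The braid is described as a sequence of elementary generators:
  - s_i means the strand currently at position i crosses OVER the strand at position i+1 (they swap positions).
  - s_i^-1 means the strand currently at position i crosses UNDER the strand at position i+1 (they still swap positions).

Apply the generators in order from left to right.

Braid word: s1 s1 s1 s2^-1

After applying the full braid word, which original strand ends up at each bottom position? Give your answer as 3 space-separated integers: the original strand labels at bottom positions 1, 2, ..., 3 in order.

Answer: 2 3 1

Derivation:
Gen 1 (s1): strand 1 crosses over strand 2. Perm now: [2 1 3]
Gen 2 (s1): strand 2 crosses over strand 1. Perm now: [1 2 3]
Gen 3 (s1): strand 1 crosses over strand 2. Perm now: [2 1 3]
Gen 4 (s2^-1): strand 1 crosses under strand 3. Perm now: [2 3 1]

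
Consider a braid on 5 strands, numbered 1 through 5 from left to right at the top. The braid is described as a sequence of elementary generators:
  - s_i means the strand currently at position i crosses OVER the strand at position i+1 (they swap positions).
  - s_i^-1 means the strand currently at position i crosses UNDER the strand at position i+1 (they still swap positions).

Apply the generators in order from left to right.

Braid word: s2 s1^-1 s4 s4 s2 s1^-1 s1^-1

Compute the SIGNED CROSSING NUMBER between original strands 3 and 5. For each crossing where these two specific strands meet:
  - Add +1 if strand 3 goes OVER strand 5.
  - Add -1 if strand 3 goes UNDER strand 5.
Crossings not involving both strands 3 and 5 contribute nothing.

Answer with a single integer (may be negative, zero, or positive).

Gen 1: crossing 2x3. Both 3&5? no. Sum: 0
Gen 2: crossing 1x3. Both 3&5? no. Sum: 0
Gen 3: crossing 4x5. Both 3&5? no. Sum: 0
Gen 4: crossing 5x4. Both 3&5? no. Sum: 0
Gen 5: crossing 1x2. Both 3&5? no. Sum: 0
Gen 6: crossing 3x2. Both 3&5? no. Sum: 0
Gen 7: crossing 2x3. Both 3&5? no. Sum: 0

Answer: 0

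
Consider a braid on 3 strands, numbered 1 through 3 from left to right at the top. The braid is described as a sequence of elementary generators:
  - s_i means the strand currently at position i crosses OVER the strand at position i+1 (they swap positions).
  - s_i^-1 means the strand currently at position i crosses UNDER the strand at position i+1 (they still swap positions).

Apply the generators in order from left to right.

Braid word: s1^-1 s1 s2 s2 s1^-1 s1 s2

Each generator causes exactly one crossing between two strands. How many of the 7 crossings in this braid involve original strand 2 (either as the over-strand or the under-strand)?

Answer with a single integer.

Answer: 7

Derivation:
Gen 1: crossing 1x2. Involves strand 2? yes. Count so far: 1
Gen 2: crossing 2x1. Involves strand 2? yes. Count so far: 2
Gen 3: crossing 2x3. Involves strand 2? yes. Count so far: 3
Gen 4: crossing 3x2. Involves strand 2? yes. Count so far: 4
Gen 5: crossing 1x2. Involves strand 2? yes. Count so far: 5
Gen 6: crossing 2x1. Involves strand 2? yes. Count so far: 6
Gen 7: crossing 2x3. Involves strand 2? yes. Count so far: 7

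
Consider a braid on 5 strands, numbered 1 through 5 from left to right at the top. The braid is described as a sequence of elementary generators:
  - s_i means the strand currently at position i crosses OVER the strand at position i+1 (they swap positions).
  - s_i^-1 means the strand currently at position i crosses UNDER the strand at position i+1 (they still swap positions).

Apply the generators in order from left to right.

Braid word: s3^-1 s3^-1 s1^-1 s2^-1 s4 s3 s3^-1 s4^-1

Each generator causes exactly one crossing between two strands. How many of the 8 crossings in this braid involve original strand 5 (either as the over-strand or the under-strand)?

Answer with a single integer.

Answer: 4

Derivation:
Gen 1: crossing 3x4. Involves strand 5? no. Count so far: 0
Gen 2: crossing 4x3. Involves strand 5? no. Count so far: 0
Gen 3: crossing 1x2. Involves strand 5? no. Count so far: 0
Gen 4: crossing 1x3. Involves strand 5? no. Count so far: 0
Gen 5: crossing 4x5. Involves strand 5? yes. Count so far: 1
Gen 6: crossing 1x5. Involves strand 5? yes. Count so far: 2
Gen 7: crossing 5x1. Involves strand 5? yes. Count so far: 3
Gen 8: crossing 5x4. Involves strand 5? yes. Count so far: 4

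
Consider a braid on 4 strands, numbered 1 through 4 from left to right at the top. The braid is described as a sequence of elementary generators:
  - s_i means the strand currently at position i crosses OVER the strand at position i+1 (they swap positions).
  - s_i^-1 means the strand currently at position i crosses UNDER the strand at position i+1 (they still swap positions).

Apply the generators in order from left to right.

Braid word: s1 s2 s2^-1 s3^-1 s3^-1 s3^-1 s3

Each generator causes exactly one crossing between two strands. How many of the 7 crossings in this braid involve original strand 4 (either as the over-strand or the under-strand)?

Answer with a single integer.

Answer: 4

Derivation:
Gen 1: crossing 1x2. Involves strand 4? no. Count so far: 0
Gen 2: crossing 1x3. Involves strand 4? no. Count so far: 0
Gen 3: crossing 3x1. Involves strand 4? no. Count so far: 0
Gen 4: crossing 3x4. Involves strand 4? yes. Count so far: 1
Gen 5: crossing 4x3. Involves strand 4? yes. Count so far: 2
Gen 6: crossing 3x4. Involves strand 4? yes. Count so far: 3
Gen 7: crossing 4x3. Involves strand 4? yes. Count so far: 4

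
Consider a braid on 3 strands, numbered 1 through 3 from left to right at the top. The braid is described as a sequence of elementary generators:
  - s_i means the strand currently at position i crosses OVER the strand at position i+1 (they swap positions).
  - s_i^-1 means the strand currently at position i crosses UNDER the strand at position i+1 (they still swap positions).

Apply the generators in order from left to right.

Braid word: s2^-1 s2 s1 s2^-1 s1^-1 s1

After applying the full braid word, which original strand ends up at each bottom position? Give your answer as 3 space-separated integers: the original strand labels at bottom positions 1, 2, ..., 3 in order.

Gen 1 (s2^-1): strand 2 crosses under strand 3. Perm now: [1 3 2]
Gen 2 (s2): strand 3 crosses over strand 2. Perm now: [1 2 3]
Gen 3 (s1): strand 1 crosses over strand 2. Perm now: [2 1 3]
Gen 4 (s2^-1): strand 1 crosses under strand 3. Perm now: [2 3 1]
Gen 5 (s1^-1): strand 2 crosses under strand 3. Perm now: [3 2 1]
Gen 6 (s1): strand 3 crosses over strand 2. Perm now: [2 3 1]

Answer: 2 3 1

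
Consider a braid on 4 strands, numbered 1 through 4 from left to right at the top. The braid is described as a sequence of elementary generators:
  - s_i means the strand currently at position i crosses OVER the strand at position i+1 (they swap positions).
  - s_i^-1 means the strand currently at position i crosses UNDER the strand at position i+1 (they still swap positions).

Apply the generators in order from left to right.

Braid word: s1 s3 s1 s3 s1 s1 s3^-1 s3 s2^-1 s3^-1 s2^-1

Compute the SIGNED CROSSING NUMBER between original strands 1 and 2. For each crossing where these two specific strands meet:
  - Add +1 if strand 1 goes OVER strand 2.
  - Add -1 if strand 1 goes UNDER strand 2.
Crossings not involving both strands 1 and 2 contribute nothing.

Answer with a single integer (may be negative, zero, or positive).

Answer: 0

Derivation:
Gen 1: 1 over 2. Both 1&2? yes. Contrib: +1. Sum: 1
Gen 2: crossing 3x4. Both 1&2? no. Sum: 1
Gen 3: 2 over 1. Both 1&2? yes. Contrib: -1. Sum: 0
Gen 4: crossing 4x3. Both 1&2? no. Sum: 0
Gen 5: 1 over 2. Both 1&2? yes. Contrib: +1. Sum: 1
Gen 6: 2 over 1. Both 1&2? yes. Contrib: -1. Sum: 0
Gen 7: crossing 3x4. Both 1&2? no. Sum: 0
Gen 8: crossing 4x3. Both 1&2? no. Sum: 0
Gen 9: crossing 2x3. Both 1&2? no. Sum: 0
Gen 10: crossing 2x4. Both 1&2? no. Sum: 0
Gen 11: crossing 3x4. Both 1&2? no. Sum: 0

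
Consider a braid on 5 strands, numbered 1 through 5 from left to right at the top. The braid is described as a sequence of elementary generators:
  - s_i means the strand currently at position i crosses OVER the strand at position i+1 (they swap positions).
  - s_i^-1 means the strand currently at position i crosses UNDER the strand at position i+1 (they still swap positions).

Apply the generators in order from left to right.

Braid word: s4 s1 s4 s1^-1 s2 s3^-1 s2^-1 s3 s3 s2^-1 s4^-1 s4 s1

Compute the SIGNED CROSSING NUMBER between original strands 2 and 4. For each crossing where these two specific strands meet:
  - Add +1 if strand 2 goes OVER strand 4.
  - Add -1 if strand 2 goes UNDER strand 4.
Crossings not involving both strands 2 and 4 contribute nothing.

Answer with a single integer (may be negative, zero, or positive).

Gen 1: crossing 4x5. Both 2&4? no. Sum: 0
Gen 2: crossing 1x2. Both 2&4? no. Sum: 0
Gen 3: crossing 5x4. Both 2&4? no. Sum: 0
Gen 4: crossing 2x1. Both 2&4? no. Sum: 0
Gen 5: crossing 2x3. Both 2&4? no. Sum: 0
Gen 6: 2 under 4. Both 2&4? yes. Contrib: -1. Sum: -1
Gen 7: crossing 3x4. Both 2&4? no. Sum: -1
Gen 8: crossing 3x2. Both 2&4? no. Sum: -1
Gen 9: crossing 2x3. Both 2&4? no. Sum: -1
Gen 10: crossing 4x3. Both 2&4? no. Sum: -1
Gen 11: crossing 2x5. Both 2&4? no. Sum: -1
Gen 12: crossing 5x2. Both 2&4? no. Sum: -1
Gen 13: crossing 1x3. Both 2&4? no. Sum: -1

Answer: -1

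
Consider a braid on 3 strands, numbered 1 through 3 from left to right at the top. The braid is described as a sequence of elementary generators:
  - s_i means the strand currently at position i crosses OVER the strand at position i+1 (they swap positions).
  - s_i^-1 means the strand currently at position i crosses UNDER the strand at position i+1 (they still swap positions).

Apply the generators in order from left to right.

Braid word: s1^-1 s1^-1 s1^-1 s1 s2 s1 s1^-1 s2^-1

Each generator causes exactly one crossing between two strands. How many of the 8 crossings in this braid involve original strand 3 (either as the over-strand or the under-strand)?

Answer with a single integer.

Gen 1: crossing 1x2. Involves strand 3? no. Count so far: 0
Gen 2: crossing 2x1. Involves strand 3? no. Count so far: 0
Gen 3: crossing 1x2. Involves strand 3? no. Count so far: 0
Gen 4: crossing 2x1. Involves strand 3? no. Count so far: 0
Gen 5: crossing 2x3. Involves strand 3? yes. Count so far: 1
Gen 6: crossing 1x3. Involves strand 3? yes. Count so far: 2
Gen 7: crossing 3x1. Involves strand 3? yes. Count so far: 3
Gen 8: crossing 3x2. Involves strand 3? yes. Count so far: 4

Answer: 4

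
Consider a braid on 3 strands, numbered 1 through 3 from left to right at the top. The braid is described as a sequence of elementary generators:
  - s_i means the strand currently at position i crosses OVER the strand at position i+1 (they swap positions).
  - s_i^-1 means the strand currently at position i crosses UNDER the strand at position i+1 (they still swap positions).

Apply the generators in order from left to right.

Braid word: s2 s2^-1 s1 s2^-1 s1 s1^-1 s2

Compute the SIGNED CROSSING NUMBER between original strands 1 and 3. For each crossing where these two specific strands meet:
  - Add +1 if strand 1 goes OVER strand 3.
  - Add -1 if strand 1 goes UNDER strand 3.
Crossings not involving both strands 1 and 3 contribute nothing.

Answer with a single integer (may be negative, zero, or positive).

Gen 1: crossing 2x3. Both 1&3? no. Sum: 0
Gen 2: crossing 3x2. Both 1&3? no. Sum: 0
Gen 3: crossing 1x2. Both 1&3? no. Sum: 0
Gen 4: 1 under 3. Both 1&3? yes. Contrib: -1. Sum: -1
Gen 5: crossing 2x3. Both 1&3? no. Sum: -1
Gen 6: crossing 3x2. Both 1&3? no. Sum: -1
Gen 7: 3 over 1. Both 1&3? yes. Contrib: -1. Sum: -2

Answer: -2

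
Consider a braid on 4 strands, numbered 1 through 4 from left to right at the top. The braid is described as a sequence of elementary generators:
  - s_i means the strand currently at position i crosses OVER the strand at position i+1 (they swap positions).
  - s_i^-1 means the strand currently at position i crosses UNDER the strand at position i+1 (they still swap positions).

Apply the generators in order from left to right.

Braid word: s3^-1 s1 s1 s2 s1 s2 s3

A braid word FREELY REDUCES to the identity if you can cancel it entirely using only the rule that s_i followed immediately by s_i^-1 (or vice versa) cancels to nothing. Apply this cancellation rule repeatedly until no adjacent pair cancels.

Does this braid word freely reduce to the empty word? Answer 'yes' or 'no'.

Answer: no

Derivation:
Gen 1 (s3^-1): push. Stack: [s3^-1]
Gen 2 (s1): push. Stack: [s3^-1 s1]
Gen 3 (s1): push. Stack: [s3^-1 s1 s1]
Gen 4 (s2): push. Stack: [s3^-1 s1 s1 s2]
Gen 5 (s1): push. Stack: [s3^-1 s1 s1 s2 s1]
Gen 6 (s2): push. Stack: [s3^-1 s1 s1 s2 s1 s2]
Gen 7 (s3): push. Stack: [s3^-1 s1 s1 s2 s1 s2 s3]
Reduced word: s3^-1 s1 s1 s2 s1 s2 s3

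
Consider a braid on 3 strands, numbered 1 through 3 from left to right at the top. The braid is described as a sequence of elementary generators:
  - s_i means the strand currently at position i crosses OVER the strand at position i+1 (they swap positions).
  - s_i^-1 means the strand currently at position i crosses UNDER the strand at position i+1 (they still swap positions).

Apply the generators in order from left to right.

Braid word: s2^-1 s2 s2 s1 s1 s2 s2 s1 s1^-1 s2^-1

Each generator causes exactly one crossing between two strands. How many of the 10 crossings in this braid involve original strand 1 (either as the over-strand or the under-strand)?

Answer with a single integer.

Answer: 4

Derivation:
Gen 1: crossing 2x3. Involves strand 1? no. Count so far: 0
Gen 2: crossing 3x2. Involves strand 1? no. Count so far: 0
Gen 3: crossing 2x3. Involves strand 1? no. Count so far: 0
Gen 4: crossing 1x3. Involves strand 1? yes. Count so far: 1
Gen 5: crossing 3x1. Involves strand 1? yes. Count so far: 2
Gen 6: crossing 3x2. Involves strand 1? no. Count so far: 2
Gen 7: crossing 2x3. Involves strand 1? no. Count so far: 2
Gen 8: crossing 1x3. Involves strand 1? yes. Count so far: 3
Gen 9: crossing 3x1. Involves strand 1? yes. Count so far: 4
Gen 10: crossing 3x2. Involves strand 1? no. Count so far: 4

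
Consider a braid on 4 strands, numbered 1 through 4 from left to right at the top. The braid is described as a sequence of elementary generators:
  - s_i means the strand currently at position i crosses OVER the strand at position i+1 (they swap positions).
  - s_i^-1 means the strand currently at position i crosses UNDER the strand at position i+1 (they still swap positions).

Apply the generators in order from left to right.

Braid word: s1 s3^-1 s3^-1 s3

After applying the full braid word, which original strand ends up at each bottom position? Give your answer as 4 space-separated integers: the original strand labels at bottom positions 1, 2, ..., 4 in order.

Gen 1 (s1): strand 1 crosses over strand 2. Perm now: [2 1 3 4]
Gen 2 (s3^-1): strand 3 crosses under strand 4. Perm now: [2 1 4 3]
Gen 3 (s3^-1): strand 4 crosses under strand 3. Perm now: [2 1 3 4]
Gen 4 (s3): strand 3 crosses over strand 4. Perm now: [2 1 4 3]

Answer: 2 1 4 3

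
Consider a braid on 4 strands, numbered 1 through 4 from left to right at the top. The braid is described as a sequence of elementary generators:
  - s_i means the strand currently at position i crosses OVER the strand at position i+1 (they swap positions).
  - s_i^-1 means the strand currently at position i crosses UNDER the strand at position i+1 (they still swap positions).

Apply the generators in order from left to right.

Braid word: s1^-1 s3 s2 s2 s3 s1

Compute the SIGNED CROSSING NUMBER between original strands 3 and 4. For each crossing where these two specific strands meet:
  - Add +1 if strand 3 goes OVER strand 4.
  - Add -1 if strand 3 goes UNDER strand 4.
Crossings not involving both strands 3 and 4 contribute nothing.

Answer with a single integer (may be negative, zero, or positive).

Gen 1: crossing 1x2. Both 3&4? no. Sum: 0
Gen 2: 3 over 4. Both 3&4? yes. Contrib: +1. Sum: 1
Gen 3: crossing 1x4. Both 3&4? no. Sum: 1
Gen 4: crossing 4x1. Both 3&4? no. Sum: 1
Gen 5: 4 over 3. Both 3&4? yes. Contrib: -1. Sum: 0
Gen 6: crossing 2x1. Both 3&4? no. Sum: 0

Answer: 0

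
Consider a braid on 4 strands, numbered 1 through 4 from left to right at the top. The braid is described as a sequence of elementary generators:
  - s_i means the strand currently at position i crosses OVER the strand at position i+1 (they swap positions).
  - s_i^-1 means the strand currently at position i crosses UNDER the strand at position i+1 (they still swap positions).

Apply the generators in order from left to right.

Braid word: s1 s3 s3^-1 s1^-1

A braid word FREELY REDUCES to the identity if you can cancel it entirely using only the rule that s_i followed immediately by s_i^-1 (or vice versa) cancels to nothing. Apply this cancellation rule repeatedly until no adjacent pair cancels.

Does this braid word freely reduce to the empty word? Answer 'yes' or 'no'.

Answer: yes

Derivation:
Gen 1 (s1): push. Stack: [s1]
Gen 2 (s3): push. Stack: [s1 s3]
Gen 3 (s3^-1): cancels prior s3. Stack: [s1]
Gen 4 (s1^-1): cancels prior s1. Stack: []
Reduced word: (empty)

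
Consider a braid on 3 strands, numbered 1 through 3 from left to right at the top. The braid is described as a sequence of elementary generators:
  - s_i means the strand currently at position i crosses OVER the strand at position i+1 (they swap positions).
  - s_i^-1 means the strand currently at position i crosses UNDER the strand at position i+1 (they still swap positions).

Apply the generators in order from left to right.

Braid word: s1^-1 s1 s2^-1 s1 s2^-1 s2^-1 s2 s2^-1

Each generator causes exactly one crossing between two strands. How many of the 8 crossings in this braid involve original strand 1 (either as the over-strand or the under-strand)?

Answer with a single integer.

Answer: 7

Derivation:
Gen 1: crossing 1x2. Involves strand 1? yes. Count so far: 1
Gen 2: crossing 2x1. Involves strand 1? yes. Count so far: 2
Gen 3: crossing 2x3. Involves strand 1? no. Count so far: 2
Gen 4: crossing 1x3. Involves strand 1? yes. Count so far: 3
Gen 5: crossing 1x2. Involves strand 1? yes. Count so far: 4
Gen 6: crossing 2x1. Involves strand 1? yes. Count so far: 5
Gen 7: crossing 1x2. Involves strand 1? yes. Count so far: 6
Gen 8: crossing 2x1. Involves strand 1? yes. Count so far: 7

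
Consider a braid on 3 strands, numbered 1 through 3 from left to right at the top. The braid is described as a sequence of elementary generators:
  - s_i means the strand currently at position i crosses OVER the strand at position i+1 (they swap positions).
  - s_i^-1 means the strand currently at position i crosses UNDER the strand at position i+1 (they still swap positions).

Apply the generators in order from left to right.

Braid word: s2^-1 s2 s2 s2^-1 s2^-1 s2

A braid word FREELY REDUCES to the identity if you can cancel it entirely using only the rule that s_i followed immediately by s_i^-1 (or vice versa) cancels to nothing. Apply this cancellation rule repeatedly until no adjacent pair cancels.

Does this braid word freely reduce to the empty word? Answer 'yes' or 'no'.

Gen 1 (s2^-1): push. Stack: [s2^-1]
Gen 2 (s2): cancels prior s2^-1. Stack: []
Gen 3 (s2): push. Stack: [s2]
Gen 4 (s2^-1): cancels prior s2. Stack: []
Gen 5 (s2^-1): push. Stack: [s2^-1]
Gen 6 (s2): cancels prior s2^-1. Stack: []
Reduced word: (empty)

Answer: yes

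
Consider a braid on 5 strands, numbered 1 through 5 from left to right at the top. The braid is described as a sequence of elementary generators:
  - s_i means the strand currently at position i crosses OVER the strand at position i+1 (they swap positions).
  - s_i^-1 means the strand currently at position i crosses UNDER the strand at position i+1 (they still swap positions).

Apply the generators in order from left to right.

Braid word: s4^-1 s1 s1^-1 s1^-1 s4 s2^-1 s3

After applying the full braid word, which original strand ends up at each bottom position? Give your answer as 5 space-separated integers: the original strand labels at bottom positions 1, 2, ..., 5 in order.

Gen 1 (s4^-1): strand 4 crosses under strand 5. Perm now: [1 2 3 5 4]
Gen 2 (s1): strand 1 crosses over strand 2. Perm now: [2 1 3 5 4]
Gen 3 (s1^-1): strand 2 crosses under strand 1. Perm now: [1 2 3 5 4]
Gen 4 (s1^-1): strand 1 crosses under strand 2. Perm now: [2 1 3 5 4]
Gen 5 (s4): strand 5 crosses over strand 4. Perm now: [2 1 3 4 5]
Gen 6 (s2^-1): strand 1 crosses under strand 3. Perm now: [2 3 1 4 5]
Gen 7 (s3): strand 1 crosses over strand 4. Perm now: [2 3 4 1 5]

Answer: 2 3 4 1 5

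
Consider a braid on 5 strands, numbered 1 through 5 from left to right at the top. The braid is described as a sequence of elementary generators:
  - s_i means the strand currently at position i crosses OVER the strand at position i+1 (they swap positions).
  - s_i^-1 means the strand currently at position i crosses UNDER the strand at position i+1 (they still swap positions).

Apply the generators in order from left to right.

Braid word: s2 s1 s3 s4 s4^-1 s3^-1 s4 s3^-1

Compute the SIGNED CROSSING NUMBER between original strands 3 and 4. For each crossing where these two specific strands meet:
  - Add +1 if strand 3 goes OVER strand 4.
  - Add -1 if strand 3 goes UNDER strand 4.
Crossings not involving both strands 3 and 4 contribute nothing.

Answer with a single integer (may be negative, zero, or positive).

Gen 1: crossing 2x3. Both 3&4? no. Sum: 0
Gen 2: crossing 1x3. Both 3&4? no. Sum: 0
Gen 3: crossing 2x4. Both 3&4? no. Sum: 0
Gen 4: crossing 2x5. Both 3&4? no. Sum: 0
Gen 5: crossing 5x2. Both 3&4? no. Sum: 0
Gen 6: crossing 4x2. Both 3&4? no. Sum: 0
Gen 7: crossing 4x5. Both 3&4? no. Sum: 0
Gen 8: crossing 2x5. Both 3&4? no. Sum: 0

Answer: 0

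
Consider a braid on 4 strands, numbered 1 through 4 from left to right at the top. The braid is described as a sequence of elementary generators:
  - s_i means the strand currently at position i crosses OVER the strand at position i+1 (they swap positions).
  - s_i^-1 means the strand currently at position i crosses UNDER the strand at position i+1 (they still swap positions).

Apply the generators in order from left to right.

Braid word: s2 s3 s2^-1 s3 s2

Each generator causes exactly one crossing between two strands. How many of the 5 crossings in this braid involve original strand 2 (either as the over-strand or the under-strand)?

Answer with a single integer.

Gen 1: crossing 2x3. Involves strand 2? yes. Count so far: 1
Gen 2: crossing 2x4. Involves strand 2? yes. Count so far: 2
Gen 3: crossing 3x4. Involves strand 2? no. Count so far: 2
Gen 4: crossing 3x2. Involves strand 2? yes. Count so far: 3
Gen 5: crossing 4x2. Involves strand 2? yes. Count so far: 4

Answer: 4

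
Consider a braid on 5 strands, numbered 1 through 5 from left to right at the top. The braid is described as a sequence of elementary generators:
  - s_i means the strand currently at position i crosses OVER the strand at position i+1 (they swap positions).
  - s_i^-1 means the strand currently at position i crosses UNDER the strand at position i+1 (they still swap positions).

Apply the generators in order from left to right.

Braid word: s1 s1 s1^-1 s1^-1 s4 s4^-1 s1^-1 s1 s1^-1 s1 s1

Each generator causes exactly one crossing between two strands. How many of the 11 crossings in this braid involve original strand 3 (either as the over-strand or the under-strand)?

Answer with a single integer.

Gen 1: crossing 1x2. Involves strand 3? no. Count so far: 0
Gen 2: crossing 2x1. Involves strand 3? no. Count so far: 0
Gen 3: crossing 1x2. Involves strand 3? no. Count so far: 0
Gen 4: crossing 2x1. Involves strand 3? no. Count so far: 0
Gen 5: crossing 4x5. Involves strand 3? no. Count so far: 0
Gen 6: crossing 5x4. Involves strand 3? no. Count so far: 0
Gen 7: crossing 1x2. Involves strand 3? no. Count so far: 0
Gen 8: crossing 2x1. Involves strand 3? no. Count so far: 0
Gen 9: crossing 1x2. Involves strand 3? no. Count so far: 0
Gen 10: crossing 2x1. Involves strand 3? no. Count so far: 0
Gen 11: crossing 1x2. Involves strand 3? no. Count so far: 0

Answer: 0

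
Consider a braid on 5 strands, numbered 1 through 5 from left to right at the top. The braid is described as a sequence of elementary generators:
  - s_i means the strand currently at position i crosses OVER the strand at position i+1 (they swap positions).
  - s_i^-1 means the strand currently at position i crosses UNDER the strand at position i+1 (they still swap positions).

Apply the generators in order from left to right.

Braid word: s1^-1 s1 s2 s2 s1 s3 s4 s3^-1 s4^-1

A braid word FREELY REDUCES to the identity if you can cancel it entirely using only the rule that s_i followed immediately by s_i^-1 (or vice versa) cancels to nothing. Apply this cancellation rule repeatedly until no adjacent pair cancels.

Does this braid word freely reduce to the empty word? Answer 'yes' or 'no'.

Gen 1 (s1^-1): push. Stack: [s1^-1]
Gen 2 (s1): cancels prior s1^-1. Stack: []
Gen 3 (s2): push. Stack: [s2]
Gen 4 (s2): push. Stack: [s2 s2]
Gen 5 (s1): push. Stack: [s2 s2 s1]
Gen 6 (s3): push. Stack: [s2 s2 s1 s3]
Gen 7 (s4): push. Stack: [s2 s2 s1 s3 s4]
Gen 8 (s3^-1): push. Stack: [s2 s2 s1 s3 s4 s3^-1]
Gen 9 (s4^-1): push. Stack: [s2 s2 s1 s3 s4 s3^-1 s4^-1]
Reduced word: s2 s2 s1 s3 s4 s3^-1 s4^-1

Answer: no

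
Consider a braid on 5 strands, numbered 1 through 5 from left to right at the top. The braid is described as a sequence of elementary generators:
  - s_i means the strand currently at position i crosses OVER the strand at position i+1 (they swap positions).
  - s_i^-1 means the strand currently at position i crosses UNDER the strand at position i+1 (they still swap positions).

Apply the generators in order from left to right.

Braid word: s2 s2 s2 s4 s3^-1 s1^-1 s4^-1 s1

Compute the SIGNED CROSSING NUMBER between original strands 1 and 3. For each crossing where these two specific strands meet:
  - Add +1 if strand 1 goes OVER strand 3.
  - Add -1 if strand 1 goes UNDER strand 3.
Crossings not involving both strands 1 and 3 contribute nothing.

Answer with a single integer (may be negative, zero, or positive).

Gen 1: crossing 2x3. Both 1&3? no. Sum: 0
Gen 2: crossing 3x2. Both 1&3? no. Sum: 0
Gen 3: crossing 2x3. Both 1&3? no. Sum: 0
Gen 4: crossing 4x5. Both 1&3? no. Sum: 0
Gen 5: crossing 2x5. Both 1&3? no. Sum: 0
Gen 6: 1 under 3. Both 1&3? yes. Contrib: -1. Sum: -1
Gen 7: crossing 2x4. Both 1&3? no. Sum: -1
Gen 8: 3 over 1. Both 1&3? yes. Contrib: -1. Sum: -2

Answer: -2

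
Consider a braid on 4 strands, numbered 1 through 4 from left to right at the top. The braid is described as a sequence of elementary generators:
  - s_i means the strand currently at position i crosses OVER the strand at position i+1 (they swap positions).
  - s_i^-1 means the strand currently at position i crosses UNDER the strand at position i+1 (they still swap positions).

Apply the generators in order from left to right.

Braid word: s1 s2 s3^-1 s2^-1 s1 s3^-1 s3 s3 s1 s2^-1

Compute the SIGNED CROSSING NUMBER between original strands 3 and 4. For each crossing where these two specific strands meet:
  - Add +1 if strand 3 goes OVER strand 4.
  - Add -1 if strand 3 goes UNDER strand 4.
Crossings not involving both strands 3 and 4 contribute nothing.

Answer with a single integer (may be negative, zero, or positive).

Answer: -1

Derivation:
Gen 1: crossing 1x2. Both 3&4? no. Sum: 0
Gen 2: crossing 1x3. Both 3&4? no. Sum: 0
Gen 3: crossing 1x4. Both 3&4? no. Sum: 0
Gen 4: 3 under 4. Both 3&4? yes. Contrib: -1. Sum: -1
Gen 5: crossing 2x4. Both 3&4? no. Sum: -1
Gen 6: crossing 3x1. Both 3&4? no. Sum: -1
Gen 7: crossing 1x3. Both 3&4? no. Sum: -1
Gen 8: crossing 3x1. Both 3&4? no. Sum: -1
Gen 9: crossing 4x2. Both 3&4? no. Sum: -1
Gen 10: crossing 4x1. Both 3&4? no. Sum: -1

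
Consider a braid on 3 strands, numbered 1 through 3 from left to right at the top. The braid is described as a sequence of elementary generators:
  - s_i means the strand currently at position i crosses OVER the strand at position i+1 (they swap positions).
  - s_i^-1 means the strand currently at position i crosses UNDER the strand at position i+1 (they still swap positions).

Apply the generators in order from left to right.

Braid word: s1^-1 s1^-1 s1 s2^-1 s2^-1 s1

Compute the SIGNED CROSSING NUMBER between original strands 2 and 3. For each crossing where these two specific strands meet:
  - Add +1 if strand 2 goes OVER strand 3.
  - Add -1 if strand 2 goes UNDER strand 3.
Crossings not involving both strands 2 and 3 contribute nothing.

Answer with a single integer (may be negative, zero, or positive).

Answer: 0

Derivation:
Gen 1: crossing 1x2. Both 2&3? no. Sum: 0
Gen 2: crossing 2x1. Both 2&3? no. Sum: 0
Gen 3: crossing 1x2. Both 2&3? no. Sum: 0
Gen 4: crossing 1x3. Both 2&3? no. Sum: 0
Gen 5: crossing 3x1. Both 2&3? no. Sum: 0
Gen 6: crossing 2x1. Both 2&3? no. Sum: 0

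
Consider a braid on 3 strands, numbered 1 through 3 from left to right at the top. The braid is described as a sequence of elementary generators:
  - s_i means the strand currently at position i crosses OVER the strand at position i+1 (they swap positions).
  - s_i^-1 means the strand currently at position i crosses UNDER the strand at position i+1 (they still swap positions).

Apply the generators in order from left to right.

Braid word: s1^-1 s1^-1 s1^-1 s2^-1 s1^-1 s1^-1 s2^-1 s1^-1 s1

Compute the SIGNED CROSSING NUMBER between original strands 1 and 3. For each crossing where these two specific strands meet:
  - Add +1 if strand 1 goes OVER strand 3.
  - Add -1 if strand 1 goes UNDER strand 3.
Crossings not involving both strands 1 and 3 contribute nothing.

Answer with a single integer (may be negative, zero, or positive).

Gen 1: crossing 1x2. Both 1&3? no. Sum: 0
Gen 2: crossing 2x1. Both 1&3? no. Sum: 0
Gen 3: crossing 1x2. Both 1&3? no. Sum: 0
Gen 4: 1 under 3. Both 1&3? yes. Contrib: -1. Sum: -1
Gen 5: crossing 2x3. Both 1&3? no. Sum: -1
Gen 6: crossing 3x2. Both 1&3? no. Sum: -1
Gen 7: 3 under 1. Both 1&3? yes. Contrib: +1. Sum: 0
Gen 8: crossing 2x1. Both 1&3? no. Sum: 0
Gen 9: crossing 1x2. Both 1&3? no. Sum: 0

Answer: 0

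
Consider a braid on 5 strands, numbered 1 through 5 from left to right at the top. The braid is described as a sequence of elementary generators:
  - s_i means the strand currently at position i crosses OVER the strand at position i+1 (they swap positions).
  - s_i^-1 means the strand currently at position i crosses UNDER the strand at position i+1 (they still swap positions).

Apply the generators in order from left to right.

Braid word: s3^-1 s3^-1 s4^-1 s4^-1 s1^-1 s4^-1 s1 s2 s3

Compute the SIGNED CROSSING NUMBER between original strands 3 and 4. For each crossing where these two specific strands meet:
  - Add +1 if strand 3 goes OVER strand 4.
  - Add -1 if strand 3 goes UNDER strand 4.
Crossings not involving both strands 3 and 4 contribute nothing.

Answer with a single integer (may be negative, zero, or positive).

Gen 1: 3 under 4. Both 3&4? yes. Contrib: -1. Sum: -1
Gen 2: 4 under 3. Both 3&4? yes. Contrib: +1. Sum: 0
Gen 3: crossing 4x5. Both 3&4? no. Sum: 0
Gen 4: crossing 5x4. Both 3&4? no. Sum: 0
Gen 5: crossing 1x2. Both 3&4? no. Sum: 0
Gen 6: crossing 4x5. Both 3&4? no. Sum: 0
Gen 7: crossing 2x1. Both 3&4? no. Sum: 0
Gen 8: crossing 2x3. Both 3&4? no. Sum: 0
Gen 9: crossing 2x5. Both 3&4? no. Sum: 0

Answer: 0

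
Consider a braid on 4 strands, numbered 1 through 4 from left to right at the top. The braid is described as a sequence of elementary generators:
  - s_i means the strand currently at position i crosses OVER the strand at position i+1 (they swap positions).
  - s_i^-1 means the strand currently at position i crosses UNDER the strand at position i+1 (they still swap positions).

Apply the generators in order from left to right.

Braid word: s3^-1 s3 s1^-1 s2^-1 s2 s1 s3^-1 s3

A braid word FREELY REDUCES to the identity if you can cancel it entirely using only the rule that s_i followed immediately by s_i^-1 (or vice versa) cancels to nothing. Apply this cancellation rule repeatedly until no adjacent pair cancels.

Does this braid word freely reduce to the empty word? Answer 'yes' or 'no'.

Answer: yes

Derivation:
Gen 1 (s3^-1): push. Stack: [s3^-1]
Gen 2 (s3): cancels prior s3^-1. Stack: []
Gen 3 (s1^-1): push. Stack: [s1^-1]
Gen 4 (s2^-1): push. Stack: [s1^-1 s2^-1]
Gen 5 (s2): cancels prior s2^-1. Stack: [s1^-1]
Gen 6 (s1): cancels prior s1^-1. Stack: []
Gen 7 (s3^-1): push. Stack: [s3^-1]
Gen 8 (s3): cancels prior s3^-1. Stack: []
Reduced word: (empty)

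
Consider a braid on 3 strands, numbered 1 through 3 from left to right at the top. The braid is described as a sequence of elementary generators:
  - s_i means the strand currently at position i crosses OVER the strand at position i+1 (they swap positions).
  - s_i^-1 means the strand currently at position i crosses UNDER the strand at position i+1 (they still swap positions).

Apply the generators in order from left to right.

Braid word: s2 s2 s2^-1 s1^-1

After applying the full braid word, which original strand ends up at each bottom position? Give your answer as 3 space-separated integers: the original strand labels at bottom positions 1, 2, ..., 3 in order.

Gen 1 (s2): strand 2 crosses over strand 3. Perm now: [1 3 2]
Gen 2 (s2): strand 3 crosses over strand 2. Perm now: [1 2 3]
Gen 3 (s2^-1): strand 2 crosses under strand 3. Perm now: [1 3 2]
Gen 4 (s1^-1): strand 1 crosses under strand 3. Perm now: [3 1 2]

Answer: 3 1 2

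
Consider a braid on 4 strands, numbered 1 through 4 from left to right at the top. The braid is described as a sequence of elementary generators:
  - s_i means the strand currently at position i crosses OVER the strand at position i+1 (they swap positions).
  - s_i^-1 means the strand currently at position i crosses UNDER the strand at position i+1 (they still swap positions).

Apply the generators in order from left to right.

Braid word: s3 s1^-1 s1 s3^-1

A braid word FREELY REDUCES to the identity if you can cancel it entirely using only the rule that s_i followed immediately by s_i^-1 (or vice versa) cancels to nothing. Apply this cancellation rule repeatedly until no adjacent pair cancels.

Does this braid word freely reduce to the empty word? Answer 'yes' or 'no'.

Gen 1 (s3): push. Stack: [s3]
Gen 2 (s1^-1): push. Stack: [s3 s1^-1]
Gen 3 (s1): cancels prior s1^-1. Stack: [s3]
Gen 4 (s3^-1): cancels prior s3. Stack: []
Reduced word: (empty)

Answer: yes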